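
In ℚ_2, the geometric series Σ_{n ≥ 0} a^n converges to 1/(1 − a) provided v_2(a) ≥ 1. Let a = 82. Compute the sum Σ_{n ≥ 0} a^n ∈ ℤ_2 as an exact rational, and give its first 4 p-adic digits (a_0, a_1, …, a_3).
Σ a^n = 1/(1 − a) = -1/81;  first 4 digits = (1, 1, 1, 1)

v_2(a) = 1 ≥ 1, so the series converges in ℤ_2 to 1/(1 − a) = 1/(1 − 82) = -1/81. Expand this rational in ℤ_2: compute digits iteratively via d_i = x_i mod 2, x_{i+1} = (x_i − d_i)/2. The first 4 digits are (1, 1, 1, 1).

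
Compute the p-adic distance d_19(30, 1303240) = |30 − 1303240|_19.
d_19(30, 1303240) = 1/130321

Step 1 — x − y = 30 − 1303240 = -1303210. Step 2 — v_19(-1303210) = 4 (factor: -1303210 = −(19^4 · 10); the sign does not affect v_p). Step 3 — |x − y|_19 = 19^{-4} = 1/130321.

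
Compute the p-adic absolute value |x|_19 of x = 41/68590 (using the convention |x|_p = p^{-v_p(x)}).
|41/68590|_19 = 6859

Step 1 — compute v_19(x) by factoring powers of 19 out of the numerator and denominator: v_19(41/68590) = -3. Step 2 — apply |x|_p = p^{-v_p(x)} = 19^{3} = 6859.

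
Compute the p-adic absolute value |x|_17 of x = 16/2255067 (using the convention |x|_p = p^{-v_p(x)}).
|16/2255067|_17 = 83521

Step 1 — compute v_17(x) by factoring powers of 17 out of the numerator and denominator: v_17(16/2255067) = -4. Step 2 — apply |x|_p = p^{-v_p(x)} = 17^{4} = 83521.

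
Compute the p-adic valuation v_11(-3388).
v_11(-3388) = 2

v_11(n) is the largest exponent k such that 11^k divides n. Factor out: -3388 = -11^2 · 28. (Sign doesn't affect v_p.) So v_11(-3388) = 2.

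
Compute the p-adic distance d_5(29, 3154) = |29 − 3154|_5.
d_5(29, 3154) = 1/3125

Step 1 — x − y = 29 − 3154 = -3125. Step 2 — v_5(-3125) = 5 (factor: -3125 = −(5^5 · 1); the sign does not affect v_p). Step 3 — |x − y|_5 = 5^{-5} = 1/3125.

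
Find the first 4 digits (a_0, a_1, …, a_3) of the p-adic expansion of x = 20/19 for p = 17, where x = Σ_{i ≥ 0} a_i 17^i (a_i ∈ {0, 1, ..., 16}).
(a_0, …, a_3) = (10, 12, 10, 11)

v_17(20/19) = 0 (numerator and denominator both coprime to 17), so x ∈ ℤ_17^×. Compute digits iteratively via a_i = x_i mod 17, x_{i+1} = (x_i − a_i)/17, with x_0 = x:
  x_0 = 20/19;  a_0 = 10;  x_1 = (x_0 − 10)/17 = -10/19
  x_1 = -10/19;  a_1 = 12;  x_2 = (x_1 − 12)/17 = -14/19
  x_2 = -14/19;  a_2 = 10;  x_3 = (x_2 − 10)/17 = -12/19
  x_3 = -12/19;  a_3 = 11;  x_4 = (x_3 − 11)/17 = -13/19
Digits: (10, 12, 10, 11).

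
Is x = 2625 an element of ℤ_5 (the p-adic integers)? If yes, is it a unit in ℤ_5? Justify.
x ∈ ℤ_5 but not a unit; v_5(x) = 3 > 0

ℤ_5 = {x ∈ ℚ_5 : v_5(x) ≥ 0} and ℤ_5^× = {x ∈ ℤ_5 : v_5(x) = 0}. Here v_5(2625) = v_5(num) − v_5(den) = 3; compare against these criteria.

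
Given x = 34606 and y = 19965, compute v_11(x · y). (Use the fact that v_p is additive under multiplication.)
v_11(690908790) = 6

v_p(x) = 3 (factor: 34606 = 11^3 · 26); v_p(y) = 3 (factor: 19965 = 11^3 · 15). Additivity: v_p(xy) = v_p(x) + v_p(y) = 3 + 3 = 6. (Direct check: xy = 690908790 = 11^6 · (390).)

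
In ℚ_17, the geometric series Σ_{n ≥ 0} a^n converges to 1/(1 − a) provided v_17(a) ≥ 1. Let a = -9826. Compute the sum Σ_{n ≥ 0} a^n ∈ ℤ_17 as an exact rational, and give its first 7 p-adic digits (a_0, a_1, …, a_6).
Σ a^n = 1/(1 − a) = 1/9827;  first 7 digits = (1, 0, 0, 15, 16, 16, 3)

v_17(a) = 3 ≥ 1, so the series converges in ℤ_17 to 1/(1 − a) = 1/(1 − (-9826)) = 1/9827. Expand this rational in ℤ_17: compute digits iteratively via d_i = x_i mod 17, x_{i+1} = (x_i − d_i)/17. The first 7 digits are (1, 0, 0, 15, 16, 16, 3).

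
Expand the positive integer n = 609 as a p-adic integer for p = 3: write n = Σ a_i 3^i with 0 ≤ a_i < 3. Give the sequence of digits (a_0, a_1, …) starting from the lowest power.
(a_0, a_1, …) = (0, 2, 1, 1, 1, 2)

Repeated division by 3 gives the digits low-to-high: 609 = 2·3^1 + 1·3^2 + 1·3^3 + 1·3^4 + 2·3^5. Digit sequence: (0, 2, 1, 1, 1, 2).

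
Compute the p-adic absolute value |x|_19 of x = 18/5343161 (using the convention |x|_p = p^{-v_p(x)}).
|18/5343161|_19 = 130321

Step 1 — compute v_19(x) by factoring powers of 19 out of the numerator and denominator: v_19(18/5343161) = -4. Step 2 — apply |x|_p = p^{-v_p(x)} = 19^{4} = 130321.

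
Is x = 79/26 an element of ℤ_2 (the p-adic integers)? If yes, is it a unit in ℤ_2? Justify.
x ∉ ℤ_2 (v_2(x) = -1 < 0)

ℤ_2 = {x ∈ ℚ_2 : v_2(x) ≥ 0} and ℤ_2^× = {x ∈ ℤ_2 : v_2(x) = 0}. Here v_2(79/26) = v_2(num) − v_2(den) = -1; compare against these criteria.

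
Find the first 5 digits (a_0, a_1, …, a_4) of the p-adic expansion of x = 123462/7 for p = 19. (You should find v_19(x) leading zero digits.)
(a_0, …, a_4) = (0, 0, 0, 8, 16)

v_19(123462/7) = 3, so a_0 = ... = a_2 = 0. Factor out: x = 19^3 · u with u = 18/7 a unit in ℤ_19. Expand u iteratively via a_{v+i} = u_i mod 19, u_{i+1} = (u_i − a_{v+i})/19:
  u_0 = 18/7;  a_3 = 8;  u_1 = (u_0 − 8)/19 = -2/7
  u_1 = -2/7;  a_4 = 16;  u_2 = (u_1 − 16)/19 = -6/7
Digits: (0, 0, 0, 8, 16).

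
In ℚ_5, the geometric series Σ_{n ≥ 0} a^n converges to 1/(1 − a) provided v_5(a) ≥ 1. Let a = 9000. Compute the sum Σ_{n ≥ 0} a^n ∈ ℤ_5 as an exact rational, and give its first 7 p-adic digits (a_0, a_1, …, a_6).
Σ a^n = 1/(1 − a) = -1/8999;  first 7 digits = (1, 0, 0, 2, 4, 2, 4)

v_5(a) = 3 ≥ 1, so the series converges in ℤ_5 to 1/(1 − a) = 1/(1 − 9000) = -1/8999. Expand this rational in ℤ_5: compute digits iteratively via d_i = x_i mod 5, x_{i+1} = (x_i − d_i)/5. The first 7 digits are (1, 0, 0, 2, 4, 2, 4).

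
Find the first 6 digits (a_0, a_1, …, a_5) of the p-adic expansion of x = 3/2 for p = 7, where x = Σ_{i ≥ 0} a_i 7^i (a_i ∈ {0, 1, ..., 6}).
(a_0, …, a_5) = (5, 3, 3, 3, 3, 3)

v_7(3/2) = 0 (numerator and denominator both coprime to 7), so x ∈ ℤ_7^×. Compute digits iteratively via a_i = x_i mod 7, x_{i+1} = (x_i − a_i)/7, with x_0 = x:
  x_0 = 3/2;  a_0 = 5;  x_1 = (x_0 − 5)/7 = -1/2
  x_1 = -1/2;  a_1 = 3;  x_2 = (x_1 − 3)/7 = -1/2
  x_2 = -1/2;  a_2 = 3;  x_3 = (x_2 − 3)/7 = -1/2
  x_3 = -1/2;  a_3 = 3;  x_4 = (x_3 − 3)/7 = -1/2
  x_4 = -1/2;  a_4 = 3;  x_5 = (x_4 − 3)/7 = -1/2
  x_5 = -1/2;  a_5 = 3;  x_6 = (x_5 − 3)/7 = -1/2
Digits: (5, 3, 3, 3, 3, 3).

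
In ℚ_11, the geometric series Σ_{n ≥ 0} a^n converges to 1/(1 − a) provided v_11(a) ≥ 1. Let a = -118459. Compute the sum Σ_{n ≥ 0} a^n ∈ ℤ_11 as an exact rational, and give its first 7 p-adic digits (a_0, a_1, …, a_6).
Σ a^n = 1/(1 − a) = 1/118460;  first 7 digits = (1, 0, 0, 10, 2, 10, 0)

v_11(a) = 3 ≥ 1, so the series converges in ℤ_11 to 1/(1 − a) = 1/(1 − (-118459)) = 1/118460. Expand this rational in ℤ_11: compute digits iteratively via d_i = x_i mod 11, x_{i+1} = (x_i − d_i)/11. The first 7 digits are (1, 0, 0, 10, 2, 10, 0).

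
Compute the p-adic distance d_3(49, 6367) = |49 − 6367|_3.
d_3(49, 6367) = 1/243

Step 1 — x − y = 49 − 6367 = -6318. Step 2 — v_3(-6318) = 5 (factor: -6318 = −(3^5 · 26); the sign does not affect v_p). Step 3 — |x − y|_3 = 3^{-5} = 1/243.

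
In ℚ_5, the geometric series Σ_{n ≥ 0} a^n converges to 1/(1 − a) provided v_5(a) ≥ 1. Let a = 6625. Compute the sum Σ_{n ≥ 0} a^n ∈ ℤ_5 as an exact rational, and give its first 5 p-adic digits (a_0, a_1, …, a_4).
Σ a^n = 1/(1 − a) = -1/6624;  first 5 digits = (1, 0, 0, 3, 0)

v_5(a) = 3 ≥ 1, so the series converges in ℤ_5 to 1/(1 − a) = 1/(1 − 6625) = -1/6624. Expand this rational in ℤ_5: compute digits iteratively via d_i = x_i mod 5, x_{i+1} = (x_i − d_i)/5. The first 5 digits are (1, 0, 0, 3, 0).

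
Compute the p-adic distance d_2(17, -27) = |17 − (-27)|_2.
d_2(17, -27) = 1/4

Step 1 — x − y = 17 − (-27) = 44. Step 2 — v_2(44) = 2 (factor: 44 = (2^2 · 11); the sign does not affect v_p). Step 3 — |x − y|_2 = 2^{-2} = 1/4.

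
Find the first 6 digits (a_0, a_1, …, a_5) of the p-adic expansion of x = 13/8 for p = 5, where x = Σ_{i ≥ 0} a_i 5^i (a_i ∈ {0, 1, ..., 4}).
(a_0, …, a_5) = (1, 2, 4, 1, 4, 1)

v_5(13/8) = 0 (numerator and denominator both coprime to 5), so x ∈ ℤ_5^×. Compute digits iteratively via a_i = x_i mod 5, x_{i+1} = (x_i − a_i)/5, with x_0 = x:
  x_0 = 13/8;  a_0 = 1;  x_1 = (x_0 − 1)/5 = 1/8
  x_1 = 1/8;  a_1 = 2;  x_2 = (x_1 − 2)/5 = -3/8
  x_2 = -3/8;  a_2 = 4;  x_3 = (x_2 − 4)/5 = -7/8
  x_3 = -7/8;  a_3 = 1;  x_4 = (x_3 − 1)/5 = -3/8
  x_4 = -3/8;  a_4 = 4;  x_5 = (x_4 − 4)/5 = -7/8
  x_5 = -7/8;  a_5 = 1;  x_6 = (x_5 − 1)/5 = -3/8
Digits: (1, 2, 4, 1, 4, 1).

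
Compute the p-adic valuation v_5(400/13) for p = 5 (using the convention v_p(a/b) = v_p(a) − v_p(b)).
v_5(400/13) = 2

Factor powers of 5 from the numerator and denominator of the reduced fraction: 400 = 5^2 · 16 and 13 = 5^0 · 13. Apply v_p(a/b) = v_p(a) − v_p(b): v_5(400/13) = 2 − 0 = 2.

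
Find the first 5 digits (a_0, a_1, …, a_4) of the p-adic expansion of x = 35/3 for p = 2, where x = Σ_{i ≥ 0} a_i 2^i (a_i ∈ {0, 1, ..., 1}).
(a_0, …, a_4) = (1, 0, 0, 0, 0)

v_2(35/3) = 0 (numerator and denominator both coprime to 2), so x ∈ ℤ_2^×. Compute digits iteratively via a_i = x_i mod 2, x_{i+1} = (x_i − a_i)/2, with x_0 = x:
  x_0 = 35/3;  a_0 = 1;  x_1 = (x_0 − 1)/2 = 16/3
  x_1 = 16/3;  a_1 = 0;  x_2 = (x_1 − 0)/2 = 8/3
  x_2 = 8/3;  a_2 = 0;  x_3 = (x_2 − 0)/2 = 4/3
  x_3 = 4/3;  a_3 = 0;  x_4 = (x_3 − 0)/2 = 2/3
  x_4 = 2/3;  a_4 = 0;  x_5 = (x_4 − 0)/2 = 1/3
Digits: (1, 0, 0, 0, 0).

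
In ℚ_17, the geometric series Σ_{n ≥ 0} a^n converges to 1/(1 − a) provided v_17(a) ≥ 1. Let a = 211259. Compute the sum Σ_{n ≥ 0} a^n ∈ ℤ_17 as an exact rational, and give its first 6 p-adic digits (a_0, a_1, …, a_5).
Σ a^n = 1/(1 − a) = -1/211258;  first 6 digits = (1, 0, 0, 9, 2, 0)

v_17(a) = 3 ≥ 1, so the series converges in ℤ_17 to 1/(1 − a) = 1/(1 − 211259) = -1/211258. Expand this rational in ℤ_17: compute digits iteratively via d_i = x_i mod 17, x_{i+1} = (x_i − d_i)/17. The first 6 digits are (1, 0, 0, 9, 2, 0).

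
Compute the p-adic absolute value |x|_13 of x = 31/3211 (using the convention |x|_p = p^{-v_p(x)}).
|31/3211|_13 = 169

Step 1 — compute v_13(x) by factoring powers of 13 out of the numerator and denominator: v_13(31/3211) = -2. Step 2 — apply |x|_p = p^{-v_p(x)} = 13^{2} = 169.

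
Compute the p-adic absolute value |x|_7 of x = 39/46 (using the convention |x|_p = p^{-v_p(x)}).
|39/46|_7 = 1

Step 1 — compute v_7(x) by factoring powers of 7 out of the numerator and denominator: v_7(39/46) = 0. Step 2 — apply |x|_p = p^{-v_p(x)} = 7^{0} = 1.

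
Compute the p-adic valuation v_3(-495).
v_3(-495) = 2

v_3(n) is the largest exponent k such that 3^k divides n. Factor out: -495 = -3^2 · 55. (Sign doesn't affect v_p.) So v_3(-495) = 2.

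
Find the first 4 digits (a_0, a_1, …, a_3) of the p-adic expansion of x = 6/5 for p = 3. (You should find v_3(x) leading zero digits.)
(a_0, …, a_3) = (0, 1, 1, 2)

v_3(6/5) = 1, so a_0 = ... = a_0 = 0. Factor out: x = 3^1 · u with u = 2/5 a unit in ℤ_3. Expand u iteratively via a_{v+i} = u_i mod 3, u_{i+1} = (u_i − a_{v+i})/3:
  u_0 = 2/5;  a_1 = 1;  u_1 = (u_0 − 1)/3 = -1/5
  u_1 = -1/5;  a_2 = 1;  u_2 = (u_1 − 1)/3 = -2/5
  u_2 = -2/5;  a_3 = 2;  u_3 = (u_2 − 2)/3 = -4/5
Digits: (0, 1, 1, 2).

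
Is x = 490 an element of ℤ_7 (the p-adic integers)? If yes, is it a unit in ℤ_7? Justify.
x ∈ ℤ_7 but not a unit; v_7(x) = 2 > 0

ℤ_7 = {x ∈ ℚ_7 : v_7(x) ≥ 0} and ℤ_7^× = {x ∈ ℤ_7 : v_7(x) = 0}. Here v_7(490) = v_7(num) − v_7(den) = 2; compare against these criteria.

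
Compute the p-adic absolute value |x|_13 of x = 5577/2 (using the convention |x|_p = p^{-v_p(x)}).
|5577/2|_13 = 1/169

Step 1 — compute v_13(x) by factoring powers of 13 out of the numerator and denominator: v_13(5577/2) = 2. Step 2 — apply |x|_p = p^{-v_p(x)} = 13^{-2} = 1/169.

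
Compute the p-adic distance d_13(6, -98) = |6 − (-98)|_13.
d_13(6, -98) = 1/13

Step 1 — x − y = 6 − (-98) = 104. Step 2 — v_13(104) = 1 (factor: 104 = (13^1 · 8); the sign does not affect v_p). Step 3 — |x − y|_13 = 13^{-1} = 1/13.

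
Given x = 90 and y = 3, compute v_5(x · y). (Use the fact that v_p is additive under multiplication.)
v_5(270) = 1

v_p(x) = 1 (factor: 90 = 5^1 · 18); v_p(y) = 0 (factor: 3 = 5^0 · 3). Additivity: v_p(xy) = v_p(x) + v_p(y) = 1 + 0 = 1. (Direct check: xy = 270 = 5^1 · (54).)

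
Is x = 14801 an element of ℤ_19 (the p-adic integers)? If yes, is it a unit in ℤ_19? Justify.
x ∈ ℤ_19 but not a unit; v_19(x) = 2 > 0

ℤ_19 = {x ∈ ℚ_19 : v_19(x) ≥ 0} and ℤ_19^× = {x ∈ ℤ_19 : v_19(x) = 0}. Here v_19(14801) = v_19(num) − v_19(den) = 2; compare against these criteria.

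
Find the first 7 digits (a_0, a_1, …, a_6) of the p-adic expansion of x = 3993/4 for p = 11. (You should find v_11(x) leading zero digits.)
(a_0, …, a_6) = (0, 0, 0, 9, 2, 8, 2)

v_11(3993/4) = 3, so a_0 = ... = a_2 = 0. Factor out: x = 11^3 · u with u = 3/4 a unit in ℤ_11. Expand u iteratively via a_{v+i} = u_i mod 11, u_{i+1} = (u_i − a_{v+i})/11:
  u_0 = 3/4;  a_3 = 9;  u_1 = (u_0 − 9)/11 = -3/4
  u_1 = -3/4;  a_4 = 2;  u_2 = (u_1 − 2)/11 = -1/4
  u_2 = -1/4;  a_5 = 8;  u_3 = (u_2 − 8)/11 = -3/4
  u_3 = -3/4;  a_6 = 2;  u_4 = (u_3 − 2)/11 = -1/4
Digits: (0, 0, 0, 9, 2, 8, 2).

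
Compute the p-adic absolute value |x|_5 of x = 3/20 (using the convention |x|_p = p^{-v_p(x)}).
|3/20|_5 = 5

Step 1 — compute v_5(x) by factoring powers of 5 out of the numerator and denominator: v_5(3/20) = -1. Step 2 — apply |x|_p = p^{-v_p(x)} = 5^{1} = 5.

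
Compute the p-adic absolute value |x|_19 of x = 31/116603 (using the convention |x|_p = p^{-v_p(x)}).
|31/116603|_19 = 6859

Step 1 — compute v_19(x) by factoring powers of 19 out of the numerator and denominator: v_19(31/116603) = -3. Step 2 — apply |x|_p = p^{-v_p(x)} = 19^{3} = 6859.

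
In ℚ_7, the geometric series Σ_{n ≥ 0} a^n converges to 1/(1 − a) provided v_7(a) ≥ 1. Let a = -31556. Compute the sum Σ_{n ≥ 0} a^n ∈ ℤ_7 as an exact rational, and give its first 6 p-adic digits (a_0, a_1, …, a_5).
Σ a^n = 1/(1 − a) = 1/31557;  first 6 digits = (1, 0, 0, 6, 0, 5)

v_7(a) = 3 ≥ 1, so the series converges in ℤ_7 to 1/(1 − a) = 1/(1 − (-31556)) = 1/31557. Expand this rational in ℤ_7: compute digits iteratively via d_i = x_i mod 7, x_{i+1} = (x_i − d_i)/7. The first 6 digits are (1, 0, 0, 6, 0, 5).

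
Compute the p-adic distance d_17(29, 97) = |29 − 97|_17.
d_17(29, 97) = 1/17

Step 1 — x − y = 29 − 97 = -68. Step 2 — v_17(-68) = 1 (factor: -68 = −(17^1 · 4); the sign does not affect v_p). Step 3 — |x − y|_17 = 17^{-1} = 1/17.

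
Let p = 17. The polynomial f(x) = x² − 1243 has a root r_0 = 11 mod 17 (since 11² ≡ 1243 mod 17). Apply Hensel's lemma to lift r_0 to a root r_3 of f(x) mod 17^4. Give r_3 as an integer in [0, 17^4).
r_3 = 65376 (mod 83521)

Hensel's recurrence: r_{i+1} = r_i − f(r_i)·(f′(r_i))^{-1} mod 17^{i+2}, with f′(x) = 2x. Iterate:
  r_0 = 11 (mod 17)
  r_1 = 62 (mod 289)
  r_2 = 1507 (mod 4913)
  r_3 = 65376 (mod 83521)
Final: r_3 = 65376, and one checks f(r_3) ≡ 0 mod 17^4.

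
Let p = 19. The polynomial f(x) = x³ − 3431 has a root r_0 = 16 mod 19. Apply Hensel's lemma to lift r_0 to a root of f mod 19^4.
r_3 = 18028 (mod 130321)

Hensel: r_{i+1} = r_i − f(r_i)/f′(r_i) mod 19^{i+2}, where f′(x) = 3x². Iterate:
  r_0 = 16 (mod 19)
  r_1 = 339 (mod 361)
  r_2 = 4310 (mod 6859)
  r_3 = 18028 (mod 130321)
Final: r = 18028 with f(r) ≡ 0 mod 19^4.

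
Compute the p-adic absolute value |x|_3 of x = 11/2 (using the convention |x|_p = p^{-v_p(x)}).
|11/2|_3 = 1

Step 1 — compute v_3(x) by factoring powers of 3 out of the numerator and denominator: v_3(11/2) = 0. Step 2 — apply |x|_p = p^{-v_p(x)} = 3^{0} = 1.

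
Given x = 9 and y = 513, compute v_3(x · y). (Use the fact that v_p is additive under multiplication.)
v_3(4617) = 5

v_p(x) = 2 (factor: 9 = 3^2 · 1); v_p(y) = 3 (factor: 513 = 3^3 · 19). Additivity: v_p(xy) = v_p(x) + v_p(y) = 2 + 3 = 5. (Direct check: xy = 4617 = 3^5 · (19).)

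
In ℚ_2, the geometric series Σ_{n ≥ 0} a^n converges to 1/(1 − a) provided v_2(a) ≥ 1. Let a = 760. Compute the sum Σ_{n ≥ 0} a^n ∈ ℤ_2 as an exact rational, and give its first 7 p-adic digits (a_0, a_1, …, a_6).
Σ a^n = 1/(1 − a) = -1/759;  first 7 digits = (1, 0, 0, 1, 1, 1, 0)

v_2(a) = 3 ≥ 1, so the series converges in ℤ_2 to 1/(1 − a) = 1/(1 − 760) = -1/759. Expand this rational in ℤ_2: compute digits iteratively via d_i = x_i mod 2, x_{i+1} = (x_i − d_i)/2. The first 7 digits are (1, 0, 0, 1, 1, 1, 0).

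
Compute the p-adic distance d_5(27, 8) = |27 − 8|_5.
d_5(27, 8) = 1

Step 1 — x − y = 27 − 8 = 19. Step 2 — v_5(19) = 0 (factor: 19 = (5^0 · 19); the sign does not affect v_p). Step 3 — |x − y|_5 = 5^{0} = 1.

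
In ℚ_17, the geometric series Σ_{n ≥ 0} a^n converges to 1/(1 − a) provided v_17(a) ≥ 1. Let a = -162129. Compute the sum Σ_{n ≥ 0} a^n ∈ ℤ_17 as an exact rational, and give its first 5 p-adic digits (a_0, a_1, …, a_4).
Σ a^n = 1/(1 − a) = 1/162130;  first 5 digits = (1, 0, 0, 1, 15)

v_17(a) = 3 ≥ 1, so the series converges in ℤ_17 to 1/(1 − a) = 1/(1 − (-162129)) = 1/162130. Expand this rational in ℤ_17: compute digits iteratively via d_i = x_i mod 17, x_{i+1} = (x_i − d_i)/17. The first 5 digits are (1, 0, 0, 1, 15).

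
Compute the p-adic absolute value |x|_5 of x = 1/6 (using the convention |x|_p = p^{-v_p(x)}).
|1/6|_5 = 1

Step 1 — compute v_5(x) by factoring powers of 5 out of the numerator and denominator: v_5(1/6) = 0. Step 2 — apply |x|_p = p^{-v_p(x)} = 5^{0} = 1.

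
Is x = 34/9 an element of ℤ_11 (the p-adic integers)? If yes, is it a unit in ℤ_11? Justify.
x ∈ ℤ_11^× (unit); v_11(x) = 0

ℤ_11 = {x ∈ ℚ_11 : v_11(x) ≥ 0} and ℤ_11^× = {x ∈ ℤ_11 : v_11(x) = 0}. Here v_11(34/9) = v_11(num) − v_11(den) = 0; compare against these criteria.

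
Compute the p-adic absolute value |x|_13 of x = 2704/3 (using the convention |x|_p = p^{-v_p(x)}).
|2704/3|_13 = 1/169

Step 1 — compute v_13(x) by factoring powers of 13 out of the numerator and denominator: v_13(2704/3) = 2. Step 2 — apply |x|_p = p^{-v_p(x)} = 13^{-2} = 1/169.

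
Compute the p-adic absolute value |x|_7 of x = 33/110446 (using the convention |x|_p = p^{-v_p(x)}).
|33/110446|_7 = 2401

Step 1 — compute v_7(x) by factoring powers of 7 out of the numerator and denominator: v_7(33/110446) = -4. Step 2 — apply |x|_p = p^{-v_p(x)} = 7^{4} = 2401.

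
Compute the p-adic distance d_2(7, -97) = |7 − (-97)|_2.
d_2(7, -97) = 1/8

Step 1 — x − y = 7 − (-97) = 104. Step 2 — v_2(104) = 3 (factor: 104 = (2^3 · 13); the sign does not affect v_p). Step 3 — |x − y|_2 = 2^{-3} = 1/8.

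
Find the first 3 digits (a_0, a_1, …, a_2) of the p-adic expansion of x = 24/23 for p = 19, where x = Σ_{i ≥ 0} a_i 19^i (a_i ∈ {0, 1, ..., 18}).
(a_0, …, a_2) = (6, 8, 7)

v_19(24/23) = 0 (numerator and denominator both coprime to 19), so x ∈ ℤ_19^×. Compute digits iteratively via a_i = x_i mod 19, x_{i+1} = (x_i − a_i)/19, with x_0 = x:
  x_0 = 24/23;  a_0 = 6;  x_1 = (x_0 − 6)/19 = -6/23
  x_1 = -6/23;  a_1 = 8;  x_2 = (x_1 − 8)/19 = -10/23
  x_2 = -10/23;  a_2 = 7;  x_3 = (x_2 − 7)/19 = -9/23
Digits: (6, 8, 7).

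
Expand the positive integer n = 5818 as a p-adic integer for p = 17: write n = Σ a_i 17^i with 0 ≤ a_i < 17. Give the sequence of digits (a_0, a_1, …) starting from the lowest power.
(a_0, a_1, …) = (4, 2, 3, 1)

Repeated division by 17 gives the digits low-to-high: 5818 = 4 + 2·17^1 + 3·17^2 + 1·17^3. Digit sequence: (4, 2, 3, 1).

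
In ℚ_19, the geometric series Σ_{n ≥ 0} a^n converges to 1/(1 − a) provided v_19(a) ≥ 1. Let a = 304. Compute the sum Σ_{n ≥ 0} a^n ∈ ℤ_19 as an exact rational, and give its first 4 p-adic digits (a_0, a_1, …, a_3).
Σ a^n = 1/(1 − a) = -1/303;  first 4 digits = (1, 16, 9, 5)

v_19(a) = 1 ≥ 1, so the series converges in ℤ_19 to 1/(1 − a) = 1/(1 − 304) = -1/303. Expand this rational in ℤ_19: compute digits iteratively via d_i = x_i mod 19, x_{i+1} = (x_i − d_i)/19. The first 4 digits are (1, 16, 9, 5).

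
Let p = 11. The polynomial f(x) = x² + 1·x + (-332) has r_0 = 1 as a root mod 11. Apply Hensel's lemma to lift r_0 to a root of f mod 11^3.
r_2 = 958 (mod 1331)

Hensel: r_{i+1} = r_i − f(r_i)·(f′(r_i))^{-1} mod 11^{i+2}, f′(x) = 2x + 1. Iterate:
  r_0 = 1 (mod 11)
  r_1 = 111 (mod 121)
  r_2 = 958 (mod 1331)
Final: r = 958 satisfies f(r) ≡ 0 mod 11^3.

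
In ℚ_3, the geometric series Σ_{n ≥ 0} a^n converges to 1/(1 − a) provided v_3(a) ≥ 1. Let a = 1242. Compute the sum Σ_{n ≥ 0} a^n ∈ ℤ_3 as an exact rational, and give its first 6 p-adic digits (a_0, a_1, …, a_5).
Σ a^n = 1/(1 − a) = -1/1241;  first 6 digits = (1, 0, 0, 1, 0, 2)

v_3(a) = 3 ≥ 1, so the series converges in ℤ_3 to 1/(1 − a) = 1/(1 − 1242) = -1/1241. Expand this rational in ℤ_3: compute digits iteratively via d_i = x_i mod 3, x_{i+1} = (x_i − d_i)/3. The first 6 digits are (1, 0, 0, 1, 0, 2).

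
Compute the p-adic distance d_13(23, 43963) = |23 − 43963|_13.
d_13(23, 43963) = 1/2197

Step 1 — x − y = 23 − 43963 = -43940. Step 2 — v_13(-43940) = 3 (factor: -43940 = −(13^3 · 20); the sign does not affect v_p). Step 3 — |x − y|_13 = 13^{-3} = 1/2197.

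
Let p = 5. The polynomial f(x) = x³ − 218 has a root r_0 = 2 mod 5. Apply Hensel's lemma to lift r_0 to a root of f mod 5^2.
r_1 = 7 (mod 25)

Hensel: r_{i+1} = r_i − f(r_i)/f′(r_i) mod 5^{i+2}, where f′(x) = 3x². Iterate:
  r_0 = 2 (mod 5)
  r_1 = 7 (mod 25)
Final: r = 7 with f(r) ≡ 0 mod 5^2.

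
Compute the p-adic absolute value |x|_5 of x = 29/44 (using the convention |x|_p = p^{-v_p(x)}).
|29/44|_5 = 1

Step 1 — compute v_5(x) by factoring powers of 5 out of the numerator and denominator: v_5(29/44) = 0. Step 2 — apply |x|_p = p^{-v_p(x)} = 5^{0} = 1.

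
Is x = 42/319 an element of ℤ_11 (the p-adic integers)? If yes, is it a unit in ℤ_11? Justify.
x ∉ ℤ_11 (v_11(x) = -1 < 0)

ℤ_11 = {x ∈ ℚ_11 : v_11(x) ≥ 0} and ℤ_11^× = {x ∈ ℤ_11 : v_11(x) = 0}. Here v_11(42/319) = v_11(num) − v_11(den) = -1; compare against these criteria.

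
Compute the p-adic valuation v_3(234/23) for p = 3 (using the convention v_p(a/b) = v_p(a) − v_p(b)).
v_3(234/23) = 2

Factor powers of 3 from the numerator and denominator of the reduced fraction: 234 = 3^2 · 26 and 23 = 3^0 · 23. Apply v_p(a/b) = v_p(a) − v_p(b): v_3(234/23) = 2 − 0 = 2.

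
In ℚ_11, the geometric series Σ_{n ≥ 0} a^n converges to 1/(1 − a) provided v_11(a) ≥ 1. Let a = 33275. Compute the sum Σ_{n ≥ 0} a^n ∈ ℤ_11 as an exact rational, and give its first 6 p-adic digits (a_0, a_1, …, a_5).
Σ a^n = 1/(1 − a) = -1/33274;  first 6 digits = (1, 0, 0, 3, 2, 0)

v_11(a) = 3 ≥ 1, so the series converges in ℤ_11 to 1/(1 − a) = 1/(1 − 33275) = -1/33274. Expand this rational in ℤ_11: compute digits iteratively via d_i = x_i mod 11, x_{i+1} = (x_i − d_i)/11. The first 6 digits are (1, 0, 0, 3, 2, 0).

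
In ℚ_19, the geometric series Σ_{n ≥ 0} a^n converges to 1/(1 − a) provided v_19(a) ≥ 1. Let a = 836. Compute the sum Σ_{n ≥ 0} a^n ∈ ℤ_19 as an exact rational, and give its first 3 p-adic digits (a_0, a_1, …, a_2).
Σ a^n = 1/(1 − a) = -1/835;  first 3 digits = (1, 6, 0)

v_19(a) = 1 ≥ 1, so the series converges in ℤ_19 to 1/(1 − a) = 1/(1 − 836) = -1/835. Expand this rational in ℤ_19: compute digits iteratively via d_i = x_i mod 19, x_{i+1} = (x_i − d_i)/19. The first 3 digits are (1, 6, 0).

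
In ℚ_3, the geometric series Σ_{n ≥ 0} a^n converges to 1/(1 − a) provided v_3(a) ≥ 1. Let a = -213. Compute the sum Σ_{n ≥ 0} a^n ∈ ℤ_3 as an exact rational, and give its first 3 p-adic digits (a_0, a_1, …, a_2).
Σ a^n = 1/(1 − a) = 1/214;  first 3 digits = (1, 1, 1)

v_3(a) = 1 ≥ 1, so the series converges in ℤ_3 to 1/(1 − a) = 1/(1 − (-213)) = 1/214. Expand this rational in ℤ_3: compute digits iteratively via d_i = x_i mod 3, x_{i+1} = (x_i − d_i)/3. The first 3 digits are (1, 1, 1).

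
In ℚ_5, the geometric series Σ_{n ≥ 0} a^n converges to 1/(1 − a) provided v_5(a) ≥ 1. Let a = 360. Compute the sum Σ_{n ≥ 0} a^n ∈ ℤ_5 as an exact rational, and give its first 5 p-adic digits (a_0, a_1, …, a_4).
Σ a^n = 1/(1 − a) = -1/359;  first 5 digits = (1, 2, 3, 2, 3)

v_5(a) = 1 ≥ 1, so the series converges in ℤ_5 to 1/(1 − a) = 1/(1 − 360) = -1/359. Expand this rational in ℤ_5: compute digits iteratively via d_i = x_i mod 5, x_{i+1} = (x_i − d_i)/5. The first 5 digits are (1, 2, 3, 2, 3).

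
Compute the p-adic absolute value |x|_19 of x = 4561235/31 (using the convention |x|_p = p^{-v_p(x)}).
|4561235/31|_19 = 1/130321

Step 1 — compute v_19(x) by factoring powers of 19 out of the numerator and denominator: v_19(4561235/31) = 4. Step 2 — apply |x|_p = p^{-v_p(x)} = 19^{-4} = 1/130321.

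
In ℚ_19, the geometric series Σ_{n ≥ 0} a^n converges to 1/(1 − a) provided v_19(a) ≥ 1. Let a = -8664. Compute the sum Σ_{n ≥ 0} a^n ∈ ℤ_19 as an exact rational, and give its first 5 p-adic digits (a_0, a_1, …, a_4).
Σ a^n = 1/(1 − a) = 1/8665;  first 5 digits = (1, 0, 14, 17, 5)

v_19(a) = 2 ≥ 1, so the series converges in ℤ_19 to 1/(1 − a) = 1/(1 − (-8664)) = 1/8665. Expand this rational in ℤ_19: compute digits iteratively via d_i = x_i mod 19, x_{i+1} = (x_i − d_i)/19. The first 5 digits are (1, 0, 14, 17, 5).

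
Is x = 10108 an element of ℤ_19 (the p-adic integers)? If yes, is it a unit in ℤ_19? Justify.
x ∈ ℤ_19 but not a unit; v_19(x) = 2 > 0

ℤ_19 = {x ∈ ℚ_19 : v_19(x) ≥ 0} and ℤ_19^× = {x ∈ ℤ_19 : v_19(x) = 0}. Here v_19(10108) = v_19(num) − v_19(den) = 2; compare against these criteria.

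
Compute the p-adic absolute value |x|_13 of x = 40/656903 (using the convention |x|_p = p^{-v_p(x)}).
|40/656903|_13 = 28561

Step 1 — compute v_13(x) by factoring powers of 13 out of the numerator and denominator: v_13(40/656903) = -4. Step 2 — apply |x|_p = p^{-v_p(x)} = 13^{4} = 28561.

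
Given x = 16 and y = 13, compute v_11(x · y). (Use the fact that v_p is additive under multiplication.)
v_11(208) = 0

v_p(x) = 0 (factor: 16 = 11^0 · 16); v_p(y) = 0 (factor: 13 = 11^0 · 13). Additivity: v_p(xy) = v_p(x) + v_p(y) = 0 + 0 = 0. (Direct check: xy = 208 = 11^0 · (208).)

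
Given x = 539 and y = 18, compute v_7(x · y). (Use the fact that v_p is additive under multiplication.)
v_7(9702) = 2

v_p(x) = 2 (factor: 539 = 7^2 · 11); v_p(y) = 0 (factor: 18 = 7^0 · 18). Additivity: v_p(xy) = v_p(x) + v_p(y) = 2 + 0 = 2. (Direct check: xy = 9702 = 7^2 · (198).)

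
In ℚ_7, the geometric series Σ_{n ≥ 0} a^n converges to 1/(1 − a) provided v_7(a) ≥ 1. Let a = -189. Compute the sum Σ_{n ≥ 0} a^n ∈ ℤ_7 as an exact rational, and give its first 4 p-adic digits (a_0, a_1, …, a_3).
Σ a^n = 1/(1 − a) = 1/190;  first 4 digits = (1, 1, 4, 6)

v_7(a) = 1 ≥ 1, so the series converges in ℤ_7 to 1/(1 − a) = 1/(1 − (-189)) = 1/190. Expand this rational in ℤ_7: compute digits iteratively via d_i = x_i mod 7, x_{i+1} = (x_i − d_i)/7. The first 4 digits are (1, 1, 4, 6).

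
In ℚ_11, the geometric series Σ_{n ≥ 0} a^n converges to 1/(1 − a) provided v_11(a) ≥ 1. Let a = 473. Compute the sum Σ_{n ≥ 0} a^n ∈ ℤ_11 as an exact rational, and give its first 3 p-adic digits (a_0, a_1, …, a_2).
Σ a^n = 1/(1 − a) = -1/472;  first 3 digits = (1, 10, 4)

v_11(a) = 1 ≥ 1, so the series converges in ℤ_11 to 1/(1 − a) = 1/(1 − 473) = -1/472. Expand this rational in ℤ_11: compute digits iteratively via d_i = x_i mod 11, x_{i+1} = (x_i − d_i)/11. The first 3 digits are (1, 10, 4).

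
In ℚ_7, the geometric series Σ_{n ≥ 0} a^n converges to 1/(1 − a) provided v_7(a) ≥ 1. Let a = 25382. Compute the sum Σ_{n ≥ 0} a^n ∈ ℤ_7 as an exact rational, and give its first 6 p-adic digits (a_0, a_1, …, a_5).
Σ a^n = 1/(1 − a) = -1/25381;  first 6 digits = (1, 0, 0, 4, 3, 1)

v_7(a) = 3 ≥ 1, so the series converges in ℤ_7 to 1/(1 − a) = 1/(1 − 25382) = -1/25381. Expand this rational in ℤ_7: compute digits iteratively via d_i = x_i mod 7, x_{i+1} = (x_i − d_i)/7. The first 6 digits are (1, 0, 0, 4, 3, 1).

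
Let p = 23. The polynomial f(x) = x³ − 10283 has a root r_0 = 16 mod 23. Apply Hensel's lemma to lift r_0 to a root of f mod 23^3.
r_2 = 2408 (mod 12167)

Hensel: r_{i+1} = r_i − f(r_i)/f′(r_i) mod 23^{i+2}, where f′(x) = 3x². Iterate:
  r_0 = 16 (mod 23)
  r_1 = 292 (mod 529)
  r_2 = 2408 (mod 12167)
Final: r = 2408 with f(r) ≡ 0 mod 23^3.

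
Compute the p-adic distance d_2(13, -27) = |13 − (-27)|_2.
d_2(13, -27) = 1/8

Step 1 — x − y = 13 − (-27) = 40. Step 2 — v_2(40) = 3 (factor: 40 = (2^3 · 5); the sign does not affect v_p). Step 3 — |x − y|_2 = 2^{-3} = 1/8.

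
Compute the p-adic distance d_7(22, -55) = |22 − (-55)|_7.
d_7(22, -55) = 1/7

Step 1 — x − y = 22 − (-55) = 77. Step 2 — v_7(77) = 1 (factor: 77 = (7^1 · 11); the sign does not affect v_p). Step 3 — |x − y|_7 = 7^{-1} = 1/7.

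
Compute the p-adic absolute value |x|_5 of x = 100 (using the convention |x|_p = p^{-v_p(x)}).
|100|_5 = 1/25

Step 1 — compute v_5(x) by factoring powers of 5 out of the numerator and denominator: v_5(100) = 2. Step 2 — apply |x|_p = p^{-v_p(x)} = 5^{-2} = 1/25.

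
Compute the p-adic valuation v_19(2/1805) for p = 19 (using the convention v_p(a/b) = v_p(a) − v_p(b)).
v_19(2/1805) = -2

Factor powers of 19 from the numerator and denominator of the reduced fraction: 2 = 19^0 · 2 and 1805 = 19^2 · 5. Apply v_p(a/b) = v_p(a) − v_p(b): v_19(2/1805) = 0 − 2 = -2.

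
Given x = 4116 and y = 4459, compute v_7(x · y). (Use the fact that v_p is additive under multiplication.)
v_7(18353244) = 6

v_p(x) = 3 (factor: 4116 = 7^3 · 12); v_p(y) = 3 (factor: 4459 = 7^3 · 13). Additivity: v_p(xy) = v_p(x) + v_p(y) = 3 + 3 = 6. (Direct check: xy = 18353244 = 7^6 · (156).)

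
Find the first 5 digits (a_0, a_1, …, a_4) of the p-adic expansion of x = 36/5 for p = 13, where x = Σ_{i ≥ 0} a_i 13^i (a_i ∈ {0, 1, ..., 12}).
(a_0, …, a_4) = (2, 3, 5, 10, 7)

v_13(36/5) = 0 (numerator and denominator both coprime to 13), so x ∈ ℤ_13^×. Compute digits iteratively via a_i = x_i mod 13, x_{i+1} = (x_i − a_i)/13, with x_0 = x:
  x_0 = 36/5;  a_0 = 2;  x_1 = (x_0 − 2)/13 = 2/5
  x_1 = 2/5;  a_1 = 3;  x_2 = (x_1 − 3)/13 = -1/5
  x_2 = -1/5;  a_2 = 5;  x_3 = (x_2 − 5)/13 = -2/5
  x_3 = -2/5;  a_3 = 10;  x_4 = (x_3 − 10)/13 = -4/5
  x_4 = -4/5;  a_4 = 7;  x_5 = (x_4 − 7)/13 = -3/5
Digits: (2, 3, 5, 10, 7).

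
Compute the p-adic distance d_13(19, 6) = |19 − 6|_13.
d_13(19, 6) = 1/13

Step 1 — x − y = 19 − 6 = 13. Step 2 — v_13(13) = 1 (factor: 13 = (13^1 · 1); the sign does not affect v_p). Step 3 — |x − y|_13 = 13^{-1} = 1/13.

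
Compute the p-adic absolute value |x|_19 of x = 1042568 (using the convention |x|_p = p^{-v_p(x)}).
|1042568|_19 = 1/130321

Step 1 — compute v_19(x) by factoring powers of 19 out of the numerator and denominator: v_19(1042568) = 4. Step 2 — apply |x|_p = p^{-v_p(x)} = 19^{-4} = 1/130321.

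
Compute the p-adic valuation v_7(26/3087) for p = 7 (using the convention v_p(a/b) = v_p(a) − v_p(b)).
v_7(26/3087) = -3

Factor powers of 7 from the numerator and denominator of the reduced fraction: 26 = 7^0 · 26 and 3087 = 7^3 · 9. Apply v_p(a/b) = v_p(a) − v_p(b): v_7(26/3087) = 0 − 3 = -3.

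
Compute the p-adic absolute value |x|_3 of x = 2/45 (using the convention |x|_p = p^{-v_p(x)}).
|2/45|_3 = 9

Step 1 — compute v_3(x) by factoring powers of 3 out of the numerator and denominator: v_3(2/45) = -2. Step 2 — apply |x|_p = p^{-v_p(x)} = 3^{2} = 9.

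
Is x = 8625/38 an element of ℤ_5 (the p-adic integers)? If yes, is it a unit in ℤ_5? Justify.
x ∈ ℤ_5 but not a unit; v_5(x) = 3 > 0

ℤ_5 = {x ∈ ℚ_5 : v_5(x) ≥ 0} and ℤ_5^× = {x ∈ ℤ_5 : v_5(x) = 0}. Here v_5(8625/38) = v_5(num) − v_5(den) = 3; compare against these criteria.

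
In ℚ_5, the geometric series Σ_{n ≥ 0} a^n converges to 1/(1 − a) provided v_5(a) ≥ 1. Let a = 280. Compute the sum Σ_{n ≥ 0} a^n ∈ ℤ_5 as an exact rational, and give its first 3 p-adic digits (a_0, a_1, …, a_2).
Σ a^n = 1/(1 − a) = -1/279;  first 3 digits = (1, 1, 2)

v_5(a) = 1 ≥ 1, so the series converges in ℤ_5 to 1/(1 − a) = 1/(1 − 280) = -1/279. Expand this rational in ℤ_5: compute digits iteratively via d_i = x_i mod 5, x_{i+1} = (x_i − d_i)/5. The first 3 digits are (1, 1, 2).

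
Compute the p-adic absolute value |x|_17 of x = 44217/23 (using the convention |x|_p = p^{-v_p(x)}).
|44217/23|_17 = 1/4913

Step 1 — compute v_17(x) by factoring powers of 17 out of the numerator and denominator: v_17(44217/23) = 3. Step 2 — apply |x|_p = p^{-v_p(x)} = 17^{-3} = 1/4913.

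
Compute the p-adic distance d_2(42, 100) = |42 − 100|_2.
d_2(42, 100) = 1/2

Step 1 — x − y = 42 − 100 = -58. Step 2 — v_2(-58) = 1 (factor: -58 = −(2^1 · 29); the sign does not affect v_p). Step 3 — |x − y|_2 = 2^{-1} = 1/2.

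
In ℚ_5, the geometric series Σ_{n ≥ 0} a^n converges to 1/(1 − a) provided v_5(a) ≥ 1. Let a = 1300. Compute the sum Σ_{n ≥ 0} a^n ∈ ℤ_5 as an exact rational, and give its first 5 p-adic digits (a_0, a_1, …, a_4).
Σ a^n = 1/(1 − a) = -1/1299;  first 5 digits = (1, 0, 2, 0, 1)

v_5(a) = 2 ≥ 1, so the series converges in ℤ_5 to 1/(1 − a) = 1/(1 − 1300) = -1/1299. Expand this rational in ℤ_5: compute digits iteratively via d_i = x_i mod 5, x_{i+1} = (x_i − d_i)/5. The first 5 digits are (1, 0, 2, 0, 1).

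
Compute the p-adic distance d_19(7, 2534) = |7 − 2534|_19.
d_19(7, 2534) = 1/361

Step 1 — x − y = 7 − 2534 = -2527. Step 2 — v_19(-2527) = 2 (factor: -2527 = −(19^2 · 7); the sign does not affect v_p). Step 3 — |x − y|_19 = 19^{-2} = 1/361.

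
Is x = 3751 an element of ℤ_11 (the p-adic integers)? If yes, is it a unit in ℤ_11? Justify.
x ∈ ℤ_11 but not a unit; v_11(x) = 2 > 0

ℤ_11 = {x ∈ ℚ_11 : v_11(x) ≥ 0} and ℤ_11^× = {x ∈ ℤ_11 : v_11(x) = 0}. Here v_11(3751) = v_11(num) − v_11(den) = 2; compare against these criteria.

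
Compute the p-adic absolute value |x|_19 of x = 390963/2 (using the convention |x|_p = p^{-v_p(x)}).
|390963/2|_19 = 1/130321

Step 1 — compute v_19(x) by factoring powers of 19 out of the numerator and denominator: v_19(390963/2) = 4. Step 2 — apply |x|_p = p^{-v_p(x)} = 19^{-4} = 1/130321.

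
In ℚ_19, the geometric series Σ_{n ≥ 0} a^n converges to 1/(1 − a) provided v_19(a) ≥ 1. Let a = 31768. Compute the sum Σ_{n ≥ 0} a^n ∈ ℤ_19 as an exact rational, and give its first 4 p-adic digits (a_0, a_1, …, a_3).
Σ a^n = 1/(1 − a) = -1/31767;  first 4 digits = (1, 0, 12, 4)

v_19(a) = 2 ≥ 1, so the series converges in ℤ_19 to 1/(1 − a) = 1/(1 − 31768) = -1/31767. Expand this rational in ℤ_19: compute digits iteratively via d_i = x_i mod 19, x_{i+1} = (x_i − d_i)/19. The first 4 digits are (1, 0, 12, 4).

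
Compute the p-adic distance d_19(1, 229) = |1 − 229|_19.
d_19(1, 229) = 1/19

Step 1 — x − y = 1 − 229 = -228. Step 2 — v_19(-228) = 1 (factor: -228 = −(19^1 · 12); the sign does not affect v_p). Step 3 — |x − y|_19 = 19^{-1} = 1/19.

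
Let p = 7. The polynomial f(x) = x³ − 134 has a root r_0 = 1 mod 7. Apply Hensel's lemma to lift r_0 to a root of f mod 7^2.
r_1 = 29 (mod 49)

Hensel: r_{i+1} = r_i − f(r_i)/f′(r_i) mod 7^{i+2}, where f′(x) = 3x². Iterate:
  r_0 = 1 (mod 7)
  r_1 = 29 (mod 49)
Final: r = 29 with f(r) ≡ 0 mod 7^2.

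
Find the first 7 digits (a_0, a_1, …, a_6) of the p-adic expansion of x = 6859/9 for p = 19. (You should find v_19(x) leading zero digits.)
(a_0, …, a_6) = (0, 0, 0, 17, 16, 16, 16)

v_19(6859/9) = 3, so a_0 = ... = a_2 = 0. Factor out: x = 19^3 · u with u = 1/9 a unit in ℤ_19. Expand u iteratively via a_{v+i} = u_i mod 19, u_{i+1} = (u_i − a_{v+i})/19:
  u_0 = 1/9;  a_3 = 17;  u_1 = (u_0 − 17)/19 = -8/9
  u_1 = -8/9;  a_4 = 16;  u_2 = (u_1 − 16)/19 = -8/9
  u_2 = -8/9;  a_5 = 16;  u_3 = (u_2 − 16)/19 = -8/9
  u_3 = -8/9;  a_6 = 16;  u_4 = (u_3 − 16)/19 = -8/9
Digits: (0, 0, 0, 17, 16, 16, 16).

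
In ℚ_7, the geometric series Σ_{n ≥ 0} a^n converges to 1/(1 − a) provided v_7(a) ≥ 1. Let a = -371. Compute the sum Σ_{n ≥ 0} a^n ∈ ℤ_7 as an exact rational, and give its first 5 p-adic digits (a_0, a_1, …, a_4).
Σ a^n = 1/(1 − a) = 1/372;  first 5 digits = (1, 3, 1, 0, 3)

v_7(a) = 1 ≥ 1, so the series converges in ℤ_7 to 1/(1 − a) = 1/(1 − (-371)) = 1/372. Expand this rational in ℤ_7: compute digits iteratively via d_i = x_i mod 7, x_{i+1} = (x_i − d_i)/7. The first 5 digits are (1, 3, 1, 0, 3).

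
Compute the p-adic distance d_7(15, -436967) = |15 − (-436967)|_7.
d_7(15, -436967) = 1/16807

Step 1 — x − y = 15 − (-436967) = 436982. Step 2 — v_7(436982) = 5 (factor: 436982 = (7^5 · 26); the sign does not affect v_p). Step 3 — |x − y|_7 = 7^{-5} = 1/16807.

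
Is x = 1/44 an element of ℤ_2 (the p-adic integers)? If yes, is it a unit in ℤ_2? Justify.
x ∉ ℤ_2 (v_2(x) = -2 < 0)

ℤ_2 = {x ∈ ℚ_2 : v_2(x) ≥ 0} and ℤ_2^× = {x ∈ ℤ_2 : v_2(x) = 0}. Here v_2(1/44) = v_2(num) − v_2(den) = -2; compare against these criteria.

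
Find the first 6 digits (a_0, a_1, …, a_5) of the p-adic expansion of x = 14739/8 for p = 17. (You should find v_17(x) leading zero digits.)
(a_0, …, a_5) = (0, 0, 0, 11, 10, 10)

v_17(14739/8) = 3, so a_0 = ... = a_2 = 0. Factor out: x = 17^3 · u with u = 3/8 a unit in ℤ_17. Expand u iteratively via a_{v+i} = u_i mod 17, u_{i+1} = (u_i − a_{v+i})/17:
  u_0 = 3/8;  a_3 = 11;  u_1 = (u_0 − 11)/17 = -5/8
  u_1 = -5/8;  a_4 = 10;  u_2 = (u_1 − 10)/17 = -5/8
  u_2 = -5/8;  a_5 = 10;  u_3 = (u_2 − 10)/17 = -5/8
Digits: (0, 0, 0, 11, 10, 10).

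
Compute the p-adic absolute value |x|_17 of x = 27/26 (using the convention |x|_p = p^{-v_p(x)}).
|27/26|_17 = 1

Step 1 — compute v_17(x) by factoring powers of 17 out of the numerator and denominator: v_17(27/26) = 0. Step 2 — apply |x|_p = p^{-v_p(x)} = 17^{0} = 1.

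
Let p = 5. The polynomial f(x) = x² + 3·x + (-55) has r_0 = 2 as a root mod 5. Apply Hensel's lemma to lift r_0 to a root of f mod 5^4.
r_3 = 262 (mod 625)

Hensel: r_{i+1} = r_i − f(r_i)·(f′(r_i))^{-1} mod 5^{i+2}, f′(x) = 2x + 3. Iterate:
  r_0 = 2 (mod 5)
  r_1 = 12 (mod 25)
  r_2 = 12 (mod 125)
  r_3 = 262 (mod 625)
Final: r = 262 satisfies f(r) ≡ 0 mod 5^4.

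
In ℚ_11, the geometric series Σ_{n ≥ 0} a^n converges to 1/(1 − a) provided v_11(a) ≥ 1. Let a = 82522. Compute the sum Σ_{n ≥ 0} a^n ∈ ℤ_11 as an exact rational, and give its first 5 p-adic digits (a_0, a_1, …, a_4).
Σ a^n = 1/(1 − a) = -1/82521;  first 5 digits = (1, 0, 0, 7, 5)

v_11(a) = 3 ≥ 1, so the series converges in ℤ_11 to 1/(1 − a) = 1/(1 − 82522) = -1/82521. Expand this rational in ℤ_11: compute digits iteratively via d_i = x_i mod 11, x_{i+1} = (x_i − d_i)/11. The first 5 digits are (1, 0, 0, 7, 5).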